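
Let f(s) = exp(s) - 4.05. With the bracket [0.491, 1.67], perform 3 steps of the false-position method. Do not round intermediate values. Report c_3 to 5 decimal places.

False-position update: c = (a·f(b) − b·f(a))/(f(b) − f(a)); replace the endpoint whose sign matches f(c).
f(0.491000) = -2.416051, f(1.670000) = 1.262168
step 1: c = 1.265430, f(c) = -0.505382 < 0 → new bracket [1.265430, 1.670000]
step 2: c = 1.381106, f(c) = -0.070700 < 0 → new bracket [1.381106, 1.670000]
step 3: c = 1.396430, f(c) = -0.009252 < 0 → new bracket [1.396430, 1.670000]

1.39643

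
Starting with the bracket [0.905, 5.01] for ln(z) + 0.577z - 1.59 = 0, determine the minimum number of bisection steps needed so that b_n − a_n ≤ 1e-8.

29

Initial width b − a = 5.01 − 0.905 = 4.105000.
After n steps the width is (b−a)/2^n; need (b−a)/2^n ≤ 1e-8.
So n ≥ log₂(4.105000/1e-8) = log₂(410500000.0000) ≈ 28.6128.
Hence n = 29.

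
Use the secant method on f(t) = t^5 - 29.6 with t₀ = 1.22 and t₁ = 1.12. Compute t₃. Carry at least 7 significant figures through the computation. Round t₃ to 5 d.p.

1.19298

f(t_0) = -26.897292, f(t_1) = -27.837658
t_2 = 1.120000 - (-27.837658)·(1.120000 - 1.220000)/(-27.837658 - (-26.897292)) = 4.080299; f(t_2) = 1101.392897
t_3 = 4.080299 - (1101.392897)·(4.080299 - 1.120000)/(1101.392897 - (-27.837658)) = 1.192977; f(t_3) = -27.183648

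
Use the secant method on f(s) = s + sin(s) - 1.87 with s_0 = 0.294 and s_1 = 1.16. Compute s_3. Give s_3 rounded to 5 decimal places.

1.01770

f(s_0) = -1.286217, f(s_1) = 0.206803
s_2 = 1.160000 - (0.206803)·(1.160000 - 0.294000)/(0.206803 - (-1.286217)) = 1.040048; f(s_2) = 0.032476
s_3 = 1.040048 - (0.032476)·(1.040048 - 1.160000)/(0.032476 - (0.206803)) = 1.017701; f(s_3) = -0.001396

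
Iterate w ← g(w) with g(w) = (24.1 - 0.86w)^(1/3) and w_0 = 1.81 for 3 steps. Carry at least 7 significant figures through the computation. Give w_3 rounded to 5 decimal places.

w_1 = g(1.810000) = 2.824922
w_2 = g(2.824922) = 2.787983
w_3 = g(2.787983) = 2.789344

2.78934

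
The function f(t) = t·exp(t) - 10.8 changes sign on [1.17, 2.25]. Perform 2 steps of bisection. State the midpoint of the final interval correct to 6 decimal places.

1.845000

f(1.170000) = -7.030269, f(2.250000) = 10.547406 (opposite signs)
step 1: m = 1.710000, f(m) = -1.345476 < 0 → root in [1.710000, 2.250000]
step 2: m = 1.980000, f(m) = 3.540631 > 0 → root in [1.710000, 1.980000]
Midpoint of [1.710000, 1.980000] = 1.845000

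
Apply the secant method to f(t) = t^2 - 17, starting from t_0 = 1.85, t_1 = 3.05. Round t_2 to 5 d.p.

f(t_0) = -13.577500, f(t_1) = -7.697500
t_2 = 3.050000 - (-7.697500)·(3.050000 - 1.850000)/(-7.697500 - (-13.577500)) = 4.620918; f(t_2) = 4.352887

4.62092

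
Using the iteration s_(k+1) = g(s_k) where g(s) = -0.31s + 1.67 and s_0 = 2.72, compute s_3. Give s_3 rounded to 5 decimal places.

s_1 = g(2.720000) = 0.826800
s_2 = g(0.826800) = 1.413692
s_3 = g(1.413692) = 1.231755

1.23176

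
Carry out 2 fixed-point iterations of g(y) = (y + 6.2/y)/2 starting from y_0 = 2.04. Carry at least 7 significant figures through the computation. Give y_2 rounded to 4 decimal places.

y_1 = g(2.040000) = 2.539608
y_2 = g(2.539608) = 2.490465

2.4905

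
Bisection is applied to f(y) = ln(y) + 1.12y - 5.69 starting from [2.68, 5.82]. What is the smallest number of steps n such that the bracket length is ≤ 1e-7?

Initial width b − a = 5.82 − 2.68 = 3.140000.
After n steps the width is (b−a)/2^n; need (b−a)/2^n ≤ 1e-7.
So n ≥ log₂(3.140000/1e-7) = log₂(31400000.0000) ≈ 24.9043.
Hence n = 25.

25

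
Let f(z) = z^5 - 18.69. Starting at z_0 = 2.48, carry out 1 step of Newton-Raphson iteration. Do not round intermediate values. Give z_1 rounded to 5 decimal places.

Newton update: z ← z − f(z)/f'(z).
f'(z) = 5z^4
z_0 = 2.480000: f = 75.122002, f' = 189.137101 → z_1 = 2.480000 - (75.122002)/(189.137101) = 2.082817

2.08282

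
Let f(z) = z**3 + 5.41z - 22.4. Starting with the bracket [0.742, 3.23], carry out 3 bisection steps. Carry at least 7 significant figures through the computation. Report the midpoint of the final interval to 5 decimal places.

2.14150

f(0.742000) = -17.977262, f(3.230000) = 28.772567 (opposite signs)
step 1: m = 1.986000, f(m) = -3.822567 < 0 → root in [1.986000, 3.230000]
step 2: m = 2.608000, f(m) = 9.448020 > 0 → root in [1.986000, 2.608000]
step 3: m = 2.297000, f(m) = 2.146222 > 0 → root in [1.986000, 2.297000]
Midpoint of [1.986000, 2.297000] = 2.141500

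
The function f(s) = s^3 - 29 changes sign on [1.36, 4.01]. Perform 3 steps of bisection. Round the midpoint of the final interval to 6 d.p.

f(1.360000) = -26.484544, f(4.010000) = 35.481201 (opposite signs)
step 1: m = 2.685000, f(m) = -9.643231 < 0 → root in [2.685000, 4.010000]
step 2: m = 3.347500, f(m) = 8.511269 > 0 → root in [2.685000, 3.347500]
step 3: m = 3.016250, f(m) = -1.558869 < 0 → root in [3.016250, 3.347500]
Midpoint of [3.016250, 3.347500] = 3.181875

3.181875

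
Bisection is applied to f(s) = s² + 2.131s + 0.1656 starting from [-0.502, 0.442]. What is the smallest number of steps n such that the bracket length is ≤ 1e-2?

7

Initial width b − a = 0.442 − -0.502 = 0.944000.
After n steps the width is (b−a)/2^n; need (b−a)/2^n ≤ 1e-2.
So n ≥ log₂(0.944000/1e-2) = log₂(94.4000) ≈ 6.5607.
Hence n = 7.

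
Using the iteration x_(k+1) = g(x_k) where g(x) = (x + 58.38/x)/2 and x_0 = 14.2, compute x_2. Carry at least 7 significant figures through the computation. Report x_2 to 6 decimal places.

7.766018

x_1 = g(14.200000) = 9.155634
x_2 = g(9.155634) = 7.766018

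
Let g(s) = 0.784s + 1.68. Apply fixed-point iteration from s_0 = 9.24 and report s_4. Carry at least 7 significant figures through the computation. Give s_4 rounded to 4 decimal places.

8.3302

s_1 = g(9.240000) = 8.924160
s_2 = g(8.924160) = 8.676541
s_3 = g(8.676541) = 8.482408
s_4 = g(8.482408) = 8.330208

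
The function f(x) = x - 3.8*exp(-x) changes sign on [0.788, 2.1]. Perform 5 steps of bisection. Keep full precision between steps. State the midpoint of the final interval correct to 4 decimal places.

f(0.788000) = -0.940063, f(2.100000) = 1.634666 (opposite signs)
step 1: m = 1.444000, f(m) = 0.547269 > 0 → root in [0.788000, 1.444000]
step 2: m = 1.116000, f(m) = -0.128833 < 0 → root in [1.116000, 1.444000]
step 3: m = 1.280000, f(m) = 0.223458 > 0 → root in [1.116000, 1.280000]
step 4: m = 1.198000, f(m) = 0.051171 > 0 → root in [1.116000, 1.198000]
step 5: m = 1.157000, f(m) = -0.037827 < 0 → root in [1.157000, 1.198000]
Midpoint of [1.157000, 1.198000] = 1.177500

1.1775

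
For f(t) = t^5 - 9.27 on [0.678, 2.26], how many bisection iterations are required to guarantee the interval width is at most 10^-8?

28

Initial width b − a = 2.26 − 0.678 = 1.582000.
After n steps the width is (b−a)/2^n; need (b−a)/2^n ≤ 10^-8.
So n ≥ log₂(1.582000/10^-8) = log₂(158200000.0000) ≈ 27.2372.
Hence n = 28.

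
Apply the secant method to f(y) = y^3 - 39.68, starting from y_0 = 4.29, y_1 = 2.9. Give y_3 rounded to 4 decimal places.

3.4315

f(y_0) = 39.273589, f(y_1) = -15.291000
y_2 = 2.900000 - (-15.291000)·(2.900000 - 4.290000)/(-15.291000 - (39.273589)) = 3.289529; f(y_2) = -4.084003
y_3 = 3.289529 - (-4.084003)·(3.289529 - 2.900000)/(-4.084003 - (-15.291000)) = 3.431479; f(y_3) = 0.725845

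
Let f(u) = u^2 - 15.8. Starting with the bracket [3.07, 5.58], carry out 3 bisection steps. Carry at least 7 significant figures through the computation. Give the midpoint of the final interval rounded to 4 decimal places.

3.8544

f(3.070000) = -6.375100, f(5.580000) = 15.336400 (opposite signs)
step 1: m = 4.325000, f(m) = 2.905625 > 0 → root in [3.070000, 4.325000]
step 2: m = 3.697500, f(m) = -2.128494 < 0 → root in [3.697500, 4.325000]
step 3: m = 4.011250, f(m) = 0.290127 > 0 → root in [3.697500, 4.011250]
Midpoint of [3.697500, 4.011250] = 3.854375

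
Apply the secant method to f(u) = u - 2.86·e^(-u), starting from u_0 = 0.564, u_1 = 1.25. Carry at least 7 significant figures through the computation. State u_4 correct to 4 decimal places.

Secant update: u_(k+1) = u_k − f(u_k)·(u_k − u_(k-1))/(f(u_k) − f(u_(k-1))).
f(u_0) = -1.063136, f(u_1) = 0.430596
u_2 = 1.250000 - (0.430596)·(1.250000 - 0.564000)/(0.430596 - (-1.063136)) = 1.052248; f(u_2) = 0.053673
u_3 = 1.052248 - (0.053673)·(1.052248 - 1.250000)/(0.053673 - (0.430596)) = 1.024088; f(u_3) = -0.003005
u_4 = 1.024088 - (-0.003005)·(1.024088 - 1.052248)/(-0.003005 - (0.053673)) = 1.025582; f(u_4) = 0.000020

1.0256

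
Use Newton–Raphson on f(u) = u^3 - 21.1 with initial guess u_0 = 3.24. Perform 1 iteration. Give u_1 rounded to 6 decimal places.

2.829994

f'(u) = 3u^2
u_0 = 3.240000: f = 12.912224, f' = 31.492800 → u_1 = 3.240000 - (12.912224)/(31.492800) = 2.829994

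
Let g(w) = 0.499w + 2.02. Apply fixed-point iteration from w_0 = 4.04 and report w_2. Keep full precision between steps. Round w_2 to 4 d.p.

w_1 = g(4.040000) = 4.035960
w_2 = g(4.035960) = 4.033944

4.0339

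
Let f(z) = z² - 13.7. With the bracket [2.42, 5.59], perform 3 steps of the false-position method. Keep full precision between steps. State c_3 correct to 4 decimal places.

3.6884

f(2.420000) = -7.843600, f(5.590000) = 17.548100
step 1: c = 3.399226, f(c) = -2.145263 < 0 → new bracket [3.399226, 5.590000]
step 2: c = 3.637874, f(c) = -0.465871 < 0 → new bracket [3.637874, 5.590000]
step 3: c = 3.688359, f(c) = -0.096005 < 0 → new bracket [3.688359, 5.590000]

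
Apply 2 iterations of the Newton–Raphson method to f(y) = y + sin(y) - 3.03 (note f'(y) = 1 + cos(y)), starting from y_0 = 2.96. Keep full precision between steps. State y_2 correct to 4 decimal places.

y_0 = 2.960000: f = 0.110596, f' = 0.016443 → y_1 = 2.960000 - (0.110596)/(0.016443) = -3.766168
y_1 = -3.766168: f = -6.211415, f' = 0.188788 → y_2 = -3.766168 - (-6.211415)/(0.188788) = 29.135326

29.1353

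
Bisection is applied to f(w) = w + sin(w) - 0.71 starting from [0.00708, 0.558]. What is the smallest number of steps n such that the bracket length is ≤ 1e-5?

Initial width b − a = 0.558 − 0.00708 = 0.550920.
After n steps the width is (b−a)/2^n; need (b−a)/2^n ≤ 1e-5.
So n ≥ log₂(0.550920/1e-5) = log₂(55092.0000) ≈ 15.7496.
Hence n = 16.

16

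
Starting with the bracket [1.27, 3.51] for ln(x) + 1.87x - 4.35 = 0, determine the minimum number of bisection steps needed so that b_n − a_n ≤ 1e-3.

Initial width b − a = 3.51 − 1.27 = 2.240000.
After n steps the width is (b−a)/2^n; need (b−a)/2^n ≤ 1e-3.
So n ≥ log₂(2.240000/1e-3) = log₂(2240.0000) ≈ 11.1293.
Hence n = 12.

12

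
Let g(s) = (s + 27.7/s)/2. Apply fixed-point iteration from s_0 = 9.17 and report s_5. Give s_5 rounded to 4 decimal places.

s_1 = g(9.170000) = 6.095360
s_2 = g(6.095360) = 5.319900
s_3 = g(5.319900) = 5.263382
s_4 = g(5.263382) = 5.263079
s_5 = g(5.263079) = 5.263079

5.2631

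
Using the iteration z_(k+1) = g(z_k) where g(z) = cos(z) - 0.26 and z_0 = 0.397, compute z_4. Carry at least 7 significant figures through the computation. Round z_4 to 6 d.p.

z_1 = g(0.397000) = 0.662225
z_2 = g(0.662225) = 0.528626
z_3 = g(0.528626) = 0.603501
z_4 = g(0.603501) = 0.563354

0.563354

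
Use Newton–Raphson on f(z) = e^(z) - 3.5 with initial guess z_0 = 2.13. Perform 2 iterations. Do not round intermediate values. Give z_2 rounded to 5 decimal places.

f'(z) = e^(z)
z_0 = 2.130000: f = 4.914867, f' = 8.414867 → z_1 = 2.130000 - (4.914867)/(8.414867) = 1.545931
z_1 = 1.545931: f = 1.192336, f' = 4.692336 → z_2 = 1.545931 - (1.192336)/(4.692336) = 1.291828

1.29183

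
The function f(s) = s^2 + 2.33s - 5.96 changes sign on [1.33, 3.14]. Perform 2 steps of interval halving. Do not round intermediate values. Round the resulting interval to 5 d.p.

f(1.330000) = -1.092200, f(3.140000) = 11.215800 (opposite signs)
step 1: m = 2.235000, f(m) = 4.242775 > 0 → root in [1.330000, 2.235000]
step 2: m = 1.782500, f(m) = 1.370531 > 0 → root in [1.330000, 1.782500]

[1.33000, 1.78250]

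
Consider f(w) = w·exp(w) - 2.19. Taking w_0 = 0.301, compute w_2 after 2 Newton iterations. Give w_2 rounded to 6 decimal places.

1.001136

Newton update: w ← w − f(w)/f'(w).
f'(w) = (w + 1)·exp(w)
w_0 = 0.301000: f = -1.783286, f' = 1.757923 → w_1 = 0.301000 - (-1.783286)/(1.757923) = 1.315428
w_1 = 1.315428: f = 2.711736, f' = 8.628080 → w_2 = 1.315428 - (2.711736)/(8.628080) = 1.001136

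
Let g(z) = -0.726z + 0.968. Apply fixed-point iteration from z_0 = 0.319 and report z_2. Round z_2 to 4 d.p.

0.4334

z_1 = g(0.319000) = 0.736406
z_2 = g(0.736406) = 0.433369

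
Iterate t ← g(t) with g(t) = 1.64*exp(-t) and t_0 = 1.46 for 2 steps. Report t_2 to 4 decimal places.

t_1 = g(1.460000) = 0.380867
t_2 = g(0.380867) = 1.120560

1.1206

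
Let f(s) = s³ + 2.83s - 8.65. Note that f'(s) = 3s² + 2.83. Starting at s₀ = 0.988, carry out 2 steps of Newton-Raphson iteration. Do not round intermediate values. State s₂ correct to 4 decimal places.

s_0 = 0.988000: f = -4.889530, f' = 5.758432 → s_1 = 0.988000 - (-4.889530)/(5.758432) = 1.837108
s_1 = 1.837108: f = 2.749190, f' = 12.954896 → s_2 = 1.837108 - (2.749190)/(12.954896) = 1.624895

1.6249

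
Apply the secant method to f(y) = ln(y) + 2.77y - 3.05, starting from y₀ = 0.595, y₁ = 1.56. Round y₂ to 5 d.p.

f(y_0) = -1.921044, f(y_1) = 1.715886
y_2 = 1.560000 - (1.715886)·(1.560000 - 0.595000)/(1.715886 - (-1.921044)) = 1.104718; f(y_2) = 0.109658

1.10472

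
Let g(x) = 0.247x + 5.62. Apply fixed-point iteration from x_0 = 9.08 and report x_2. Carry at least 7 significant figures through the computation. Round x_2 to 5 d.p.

7.56210

x_1 = g(9.080000) = 7.862760
x_2 = g(7.862760) = 7.562102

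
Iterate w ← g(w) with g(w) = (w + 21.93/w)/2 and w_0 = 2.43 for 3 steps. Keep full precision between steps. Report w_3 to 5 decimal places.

w_1 = g(2.430000) = 5.727346
w_2 = g(5.727346) = 4.778172
w_3 = g(4.778172) = 4.683897

4.68390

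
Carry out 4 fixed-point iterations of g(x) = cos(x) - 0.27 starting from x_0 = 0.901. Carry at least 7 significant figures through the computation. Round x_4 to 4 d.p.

x_1 = g(0.901000) = 0.350826
x_2 = g(0.350826) = 0.669089
x_3 = g(0.669089) = 0.514387
x_4 = g(0.514387) = 0.600594

0.6006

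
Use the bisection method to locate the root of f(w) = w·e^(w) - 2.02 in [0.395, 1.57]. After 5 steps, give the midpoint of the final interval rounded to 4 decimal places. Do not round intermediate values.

0.8540

f(0.395000) = -1.433668, f(1.570000) = 5.526438 (opposite signs)
step 1: m = 0.982500, f(m) = 0.604381 > 0 → root in [0.395000, 0.982500]
step 2: m = 0.688750, f(m) = -0.648544 < 0 → root in [0.688750, 0.982500]
step 3: m = 0.835625, f(m) = -0.092836 < 0 → root in [0.835625, 0.982500]
step 4: m = 0.909063, f(m) = 0.236288 > 0 → root in [0.835625, 0.909063]
step 5: m = 0.872344, f(m) = 0.067093 > 0 → root in [0.835625, 0.872344]
Midpoint of [0.835625, 0.872344] = 0.853984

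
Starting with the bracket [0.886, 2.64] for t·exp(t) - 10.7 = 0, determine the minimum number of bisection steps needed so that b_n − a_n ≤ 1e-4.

Initial width b − a = 2.64 − 0.886 = 1.754000.
After n steps the width is (b−a)/2^n; need (b−a)/2^n ≤ 1e-4.
So n ≥ log₂(1.754000/1e-4) = log₂(17540.0000) ≈ 14.0984.
Hence n = 15.

15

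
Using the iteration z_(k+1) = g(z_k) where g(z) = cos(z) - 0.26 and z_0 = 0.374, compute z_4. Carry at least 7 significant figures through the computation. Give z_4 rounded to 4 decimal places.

z_1 = g(0.374000) = 0.670873
z_2 = g(0.670873) = 0.523279
z_3 = g(0.523279) = 0.606185
z_4 = g(0.606185) = 0.561827

0.5618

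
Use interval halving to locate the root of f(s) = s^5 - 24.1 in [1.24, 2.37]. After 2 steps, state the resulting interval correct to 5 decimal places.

f(1.240000) = -21.168375, f(2.370000) = 50.672470 (opposite signs)
step 1: m = 1.805000, f(m) = -4.940418 < 0 → root in [1.805000, 2.370000]
step 2: m = 2.087500, f(m) = 15.539888 > 0 → root in [1.805000, 2.087500]

[1.80500, 2.08750]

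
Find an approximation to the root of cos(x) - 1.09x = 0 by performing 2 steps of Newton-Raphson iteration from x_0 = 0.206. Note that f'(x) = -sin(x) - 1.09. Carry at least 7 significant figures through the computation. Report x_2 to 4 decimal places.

0.7026

x_0 = 0.206000: f = 0.754317, f' = -1.294546 → x_1 = 0.206000 - (0.754317)/(-1.294546) = 0.788688
x_1 = 0.788688: f = -0.154894, f' = -1.799429 → x_2 = 0.788688 - (-0.154894)/(-1.799429) = 0.702609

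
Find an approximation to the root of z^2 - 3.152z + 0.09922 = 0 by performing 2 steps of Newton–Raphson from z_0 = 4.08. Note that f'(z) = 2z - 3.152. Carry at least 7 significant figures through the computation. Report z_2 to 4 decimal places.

3.1300

Newton update: z ← z − f(z)/f'(z).
z_0 = 4.080000: f = 3.885460, f' = 5.008000 → z_1 = 4.080000 - (3.885460)/(5.008000) = 3.304149
z_1 = 3.304149: f = 0.601944, f' = 3.456299 → z_2 = 3.304149 - (0.601944)/(3.456299) = 3.129991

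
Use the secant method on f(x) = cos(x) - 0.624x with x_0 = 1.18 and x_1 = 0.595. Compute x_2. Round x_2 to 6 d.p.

f(x_0) = -0.355395, f(x_1) = 0.456868
x_2 = 0.595000 - (0.456868)·(0.595000 - 1.180000)/(0.456868 - (-0.355395)) = 0.924041; f(x_2) = 0.025999

0.924041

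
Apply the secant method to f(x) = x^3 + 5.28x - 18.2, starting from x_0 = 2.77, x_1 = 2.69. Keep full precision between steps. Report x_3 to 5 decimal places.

2.01113

f(x_0) = 17.679533, f(x_1) = 15.468309
x_2 = 2.690000 - (15.468309)·(2.690000 - 2.770000)/(15.468309 - (17.679533)) = 2.130371; f(x_2) = 2.717009
x_3 = 2.130371 - (2.717009)·(2.130371 - 2.690000)/(2.717009 - (15.468309)) = 2.011127; f(x_3) = 0.553020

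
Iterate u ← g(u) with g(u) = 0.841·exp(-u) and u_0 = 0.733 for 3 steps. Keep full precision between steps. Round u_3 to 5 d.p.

u_1 = g(0.733000) = 0.404071
u_2 = g(0.404071) = 0.561449
u_3 = g(0.561449) = 0.479691

0.47969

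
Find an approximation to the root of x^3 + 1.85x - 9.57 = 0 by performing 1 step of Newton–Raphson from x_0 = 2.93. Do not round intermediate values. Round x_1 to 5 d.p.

2.16911

f'(x) = 3x^2 + 1.85
x_0 = 2.930000: f = 21.004257, f' = 27.604700 → x_1 = 2.930000 - (21.004257)/(27.604700) = 2.169106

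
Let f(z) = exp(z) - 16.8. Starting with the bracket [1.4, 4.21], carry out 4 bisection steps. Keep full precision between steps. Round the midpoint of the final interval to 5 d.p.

2.89281

f(1.400000) = -12.744800, f(4.210000) = 50.556540 (opposite signs)
step 1: m = 2.805000, f(m) = -0.272924 < 0 → root in [2.805000, 4.210000]
step 2: m = 3.507500, f(m) = 16.564752 > 0 → root in [2.805000, 3.507500]
step 3: m = 3.156250, f(m) = 6.682372 > 0 → root in [2.805000, 3.156250]
step 4: m = 2.980625, f(m) = 2.900125 > 0 → root in [2.805000, 2.980625]
Midpoint of [2.805000, 2.980625] = 2.892812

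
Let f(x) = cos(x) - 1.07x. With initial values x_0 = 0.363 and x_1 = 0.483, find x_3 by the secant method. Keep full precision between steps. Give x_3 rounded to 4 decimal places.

f(x_0) = 0.546426, f(x_1) = 0.368796
x_2 = 0.483000 - (0.368796)·(0.483000 - 0.363000)/(0.368796 - (0.546426)) = 0.732144; f(x_2) = -0.039651
x_3 = 0.732144 - (-0.039651)·(0.732144 - 0.483000)/(-0.039651 - (0.368796)) = 0.707958; f(x_3) = 0.002177

0.7080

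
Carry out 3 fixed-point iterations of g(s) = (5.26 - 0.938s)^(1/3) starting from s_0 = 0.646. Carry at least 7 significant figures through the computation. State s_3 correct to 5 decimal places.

1.56186

s_1 = g(0.646000) = 1.669592
s_2 = g(1.669592) = 1.545833
s_3 = g(1.545833) = 1.561860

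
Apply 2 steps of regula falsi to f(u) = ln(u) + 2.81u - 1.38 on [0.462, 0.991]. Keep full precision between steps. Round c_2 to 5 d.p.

0.64735

f(0.462000) = -0.853970, f(0.991000) = 1.395669
step 1: c = 0.662810, f(c) = 0.071230 > 0 → new bracket [0.462000, 0.662810]
step 2: c = 0.647350, f(c) = 0.004186 > 0 → new bracket [0.462000, 0.647350]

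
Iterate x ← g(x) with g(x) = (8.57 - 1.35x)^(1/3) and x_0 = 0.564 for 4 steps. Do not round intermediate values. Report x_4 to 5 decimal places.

x_1 = g(0.564000) = 1.983921
x_2 = g(1.983921) = 1.806122
x_3 = g(1.806122) = 1.830323
x_4 = g(1.830323) = 1.827067

1.82707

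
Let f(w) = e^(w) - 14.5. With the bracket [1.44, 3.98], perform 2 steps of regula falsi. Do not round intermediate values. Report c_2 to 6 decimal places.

2.287659

f(1.440000) = -10.279304, f(3.980000) = 39.017034
step 1: c = 1.969642, f(c) = -7.331887 < 0 → new bracket [1.969642, 3.980000]
step 2: c = 2.287659, f(c) = -4.648155 < 0 → new bracket [2.287659, 3.980000]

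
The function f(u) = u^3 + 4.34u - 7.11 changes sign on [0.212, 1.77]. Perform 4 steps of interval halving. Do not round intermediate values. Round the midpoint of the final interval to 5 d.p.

f(0.212000) = -6.180392, f(1.770000) = 6.117033 (opposite signs)
step 1: m = 0.991000, f(m) = -1.835818 < 0 → root in [0.991000, 1.770000]
step 2: m = 1.380500, f(m) = 1.512300 > 0 → root in [0.991000, 1.380500]
step 3: m = 1.185750, f(m) = -0.296677 < 0 → root in [1.185750, 1.380500]
step 4: m = 1.283125, f(m) = 0.571312 > 0 → root in [1.185750, 1.283125]
Midpoint of [1.185750, 1.283125] = 1.234438

1.23444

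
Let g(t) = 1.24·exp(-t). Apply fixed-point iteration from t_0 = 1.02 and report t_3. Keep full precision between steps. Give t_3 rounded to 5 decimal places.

0.56112

t_1 = g(1.020000) = 0.447138
t_2 = g(0.447138) = 0.792925
t_3 = g(0.792925) = 0.561124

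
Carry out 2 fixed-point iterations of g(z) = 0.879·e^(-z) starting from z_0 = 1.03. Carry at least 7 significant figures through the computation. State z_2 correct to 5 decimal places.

0.64225

z_1 = g(1.030000) = 0.313809
z_2 = g(0.313809) = 0.642249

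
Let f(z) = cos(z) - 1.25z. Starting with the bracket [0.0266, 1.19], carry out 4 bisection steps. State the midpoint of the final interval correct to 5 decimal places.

0.64466

f(0.026600) = 0.966396, f(1.190000) = -1.115840 (opposite signs)
step 1: m = 0.608300, f(m) = 0.060246 > 0 → root in [0.608300, 1.190000]
step 2: m = 0.899150, f(m) = -0.501662 < 0 → root in [0.608300, 0.899150]
step 3: m = 0.753725, f(m) = -0.213012 < 0 → root in [0.608300, 0.753725]
step 4: m = 0.681013, f(m) = -0.074330 < 0 → root in [0.608300, 0.681013]
Midpoint of [0.608300, 0.681013] = 0.644656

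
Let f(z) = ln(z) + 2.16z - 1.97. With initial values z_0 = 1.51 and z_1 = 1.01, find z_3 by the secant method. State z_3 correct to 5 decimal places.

0.94052

f(z_0) = 1.703710, f(z_1) = 0.221550
z_2 = 1.010000 - (0.221550)·(1.010000 - 1.510000)/(0.221550 - (1.703710)) = 0.935261; f(z_2) = -0.016766
z_3 = 0.935261 - (-0.016766)·(0.935261 - 1.010000)/(-0.016766 - (0.221550)) = 0.940519; f(z_3) = 0.000198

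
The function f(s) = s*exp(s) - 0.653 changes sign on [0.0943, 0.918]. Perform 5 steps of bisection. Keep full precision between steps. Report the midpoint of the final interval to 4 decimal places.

0.4161

f(0.094300) = -0.549375, f(0.918000) = 1.645926 (opposite signs)
step 1: m = 0.506150, f(m) = 0.186648 > 0 → root in [0.094300, 0.506150]
step 2: m = 0.300225, f(m) = -0.247647 < 0 → root in [0.300225, 0.506150]
step 3: m = 0.403187, f(m) = -0.049595 < 0 → root in [0.403187, 0.506150]
step 4: m = 0.454669, f(m) = 0.063399 > 0 → root in [0.403187, 0.454669]
step 5: m = 0.428928, f(m) = 0.005667 > 0 → root in [0.403187, 0.428928]
Midpoint of [0.403187, 0.428928] = 0.416058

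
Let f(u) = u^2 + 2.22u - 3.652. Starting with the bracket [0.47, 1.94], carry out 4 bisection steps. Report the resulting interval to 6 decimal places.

[1.021250, 1.113125]

f(0.470000) = -2.387700, f(1.940000) = 4.418400 (opposite signs)
step 1: m = 1.205000, f(m) = 0.475125 > 0 → root in [0.470000, 1.205000]
step 2: m = 0.837500, f(m) = -1.091344 < 0 → root in [0.837500, 1.205000]
step 3: m = 1.021250, f(m) = -0.341873 < 0 → root in [1.021250, 1.205000]
step 4: m = 1.113125, f(m) = 0.058185 > 0 → root in [1.021250, 1.113125]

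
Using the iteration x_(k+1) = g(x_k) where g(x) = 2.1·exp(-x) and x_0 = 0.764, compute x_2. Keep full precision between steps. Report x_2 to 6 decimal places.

0.789590

x_1 = g(0.764000) = 0.978179
x_2 = g(0.978179) = 0.789590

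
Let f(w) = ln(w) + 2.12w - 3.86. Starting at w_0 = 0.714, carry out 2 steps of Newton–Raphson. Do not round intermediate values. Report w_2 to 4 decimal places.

1.5981

f'(w) = 1/w + 2.12
w_0 = 0.714000: f = -2.683192, f' = 3.520560 → w_1 = 0.714000 - (-2.683192)/(3.520560) = 1.476149
w_1 = 1.476149: f = -0.341127, f' = 2.797438 → w_2 = 1.476149 - (-0.341127)/(2.797438) = 1.598092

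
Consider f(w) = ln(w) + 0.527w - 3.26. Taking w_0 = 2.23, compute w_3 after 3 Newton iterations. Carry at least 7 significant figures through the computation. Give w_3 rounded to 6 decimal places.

3.702217

f'(w) = 1/w + 0.527
w_0 = 2.230000: f = -1.282788, f' = 0.975430 → w_1 = 2.230000 - (-1.282788)/(0.975430) = 3.545100
w_1 = 3.545100: f = -0.126166, f' = 0.809080 → w_2 = 3.545100 - (-0.126166)/(0.809080) = 3.701038
w_2 = 3.701038: f = -0.000940, f' = 0.797194 → w_3 = 3.701038 - (-0.000940)/(0.797194) = 3.702217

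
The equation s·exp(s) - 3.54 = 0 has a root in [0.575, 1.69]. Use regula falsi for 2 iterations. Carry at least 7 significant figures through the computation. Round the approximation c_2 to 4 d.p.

1.0584

f(0.575000) = -2.518150, f(1.690000) = 5.618922
step 1: c = 0.920055, f(c) = -1.231188 < 0 → new bracket [0.920055, 1.690000]
step 2: c = 1.058439, f(c) = -0.489717 < 0 → new bracket [1.058439, 1.690000]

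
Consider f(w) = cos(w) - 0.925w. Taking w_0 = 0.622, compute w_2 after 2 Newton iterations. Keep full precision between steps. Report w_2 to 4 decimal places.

0.7735

f'(w) = -sin(w) - 0.925
w_0 = 0.622000: f = 0.237365, f' = -1.507662 → w_1 = 0.622000 - (0.237365)/(-1.507662) = 0.779439
w_1 = 0.779439: f = -0.009673, f' = -1.627880 → w_2 = 0.779439 - (-0.009673)/(-1.627880) = 0.773497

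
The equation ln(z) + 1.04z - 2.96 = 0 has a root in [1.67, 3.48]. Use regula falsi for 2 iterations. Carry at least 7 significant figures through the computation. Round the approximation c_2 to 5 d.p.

2.12395

f(1.670000) = -0.710376, f(3.480000) = 1.906232
step 1: c = 2.161392, f(c) = 0.058601 > 0 → new bracket [1.670000, 2.161392]
step 2: c = 2.123945, f(c) = 0.002178 > 0 → new bracket [1.670000, 2.123945]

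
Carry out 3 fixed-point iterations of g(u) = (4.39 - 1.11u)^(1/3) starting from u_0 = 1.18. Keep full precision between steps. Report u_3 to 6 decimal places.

u_1 = g(1.180000) = 1.454989
u_2 = g(1.454989) = 1.405246
u_3 = g(1.405246) = 1.414505

1.414505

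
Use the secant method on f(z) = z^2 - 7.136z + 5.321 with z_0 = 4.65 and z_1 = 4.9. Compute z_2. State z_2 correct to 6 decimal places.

7.234466

Secant update: z_(k+1) = z_k − f(z_k)·(z_k − z_(k-1))/(f(z_k) − f(z_(k-1))).
f(z_0) = -6.238900, f(z_1) = -5.635400
z_2 = 4.900000 - (-5.635400)·(4.900000 - 4.650000)/(-5.635400 - (-6.238900)) = 7.234466; f(z_2) = 6.033346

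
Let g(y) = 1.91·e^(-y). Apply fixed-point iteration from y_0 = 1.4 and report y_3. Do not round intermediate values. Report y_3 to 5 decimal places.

y_1 = g(1.400000) = 0.471000
y_2 = g(0.471000) = 1.192561
y_3 = g(1.192561) = 0.579576

0.57958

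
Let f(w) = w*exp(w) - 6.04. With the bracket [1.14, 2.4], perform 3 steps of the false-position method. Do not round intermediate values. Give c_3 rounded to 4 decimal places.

False-position update: c = (a·f(b) − b·f(a))/(f(b) − f(a)); replace the endpoint whose sign matches f(c).
f(1.140000) = -2.475484, f(2.400000) = 20.415623
step 1: c = 1.276259, f(c) = -1.466900 < 0 → new bracket [1.276259, 2.400000]
step 2: c = 1.351589, f(c) = -0.818057 < 0 → new bracket [1.351589, 2.400000]
step 3: c = 1.391980, f(c) = -0.440330 < 0 → new bracket [1.391980, 2.400000]

1.3920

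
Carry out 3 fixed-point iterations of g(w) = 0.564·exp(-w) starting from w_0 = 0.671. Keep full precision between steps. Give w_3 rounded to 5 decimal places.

0.36956

w_1 = g(0.671000) = 0.288315
w_2 = g(0.288315) = 0.422732
w_3 = g(0.422732) = 0.369563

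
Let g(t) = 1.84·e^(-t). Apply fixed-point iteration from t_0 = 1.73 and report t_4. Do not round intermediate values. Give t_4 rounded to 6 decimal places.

t_1 = g(1.730000) = 0.326203
t_2 = g(0.326203) = 1.327852
t_3 = g(1.327852) = 0.487685
t_4 = g(0.487685) = 1.129845

1.129845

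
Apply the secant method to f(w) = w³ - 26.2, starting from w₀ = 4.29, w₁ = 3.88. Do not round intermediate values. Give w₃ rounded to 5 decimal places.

3.03442

f(w_0) = 52.753589, f(w_1) = 32.211072
w_2 = 3.880000 - (32.211072)·(3.880000 - 4.290000)/(32.211072 - (52.753589)) = 3.237112; f(w_2) = 7.721351
w_3 = 3.237112 - (7.721351)·(3.237112 - 3.880000)/(7.721351 - (32.211072)) = 3.034416; f(w_3) = 1.739935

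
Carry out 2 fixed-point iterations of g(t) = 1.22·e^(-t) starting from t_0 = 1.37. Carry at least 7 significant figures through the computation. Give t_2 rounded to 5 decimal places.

t_1 = g(1.370000) = 0.310010
t_2 = g(0.310010) = 0.894796

0.89480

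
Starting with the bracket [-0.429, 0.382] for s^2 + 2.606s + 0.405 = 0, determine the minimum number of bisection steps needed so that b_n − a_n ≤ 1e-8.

Initial width b − a = 0.382 − -0.429 = 0.811000.
After n steps the width is (b−a)/2^n; need (b−a)/2^n ≤ 1e-8.
So n ≥ log₂(0.811000/1e-8) = log₂(81100000.0000) ≈ 26.2732.
Hence n = 27.

27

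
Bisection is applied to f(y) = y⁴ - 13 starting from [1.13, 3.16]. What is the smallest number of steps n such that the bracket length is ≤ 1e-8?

28

Initial width b − a = 3.16 − 1.13 = 2.030000.
After n steps the width is (b−a)/2^n; need (b−a)/2^n ≤ 1e-8.
So n ≥ log₂(2.030000/1e-8) = log₂(203000000.0000) ≈ 27.5969.
Hence n = 28.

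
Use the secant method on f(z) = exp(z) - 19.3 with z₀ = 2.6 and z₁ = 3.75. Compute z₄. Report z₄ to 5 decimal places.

2.96310

Secant update: z_(k+1) = z_k − f(z_k)·(z_k − z_(k-1))/(f(z_k) − f(z_(k-1))).
f(z_0) = -5.836262, f(z_1) = 23.221082
z_2 = 3.750000 - (23.221082)·(3.750000 - 2.600000)/(23.221082 - (-5.836262)) = 2.830981; f(z_2) = -2.337903
z_3 = 2.830981 - (-2.337903)·(2.830981 - 3.750000)/(-2.337903 - (23.221082)) = 2.915045; f(z_3) = -0.850363
z_4 = 2.915045 - (-0.850363)·(2.915045 - 2.830981)/(-0.850363 - (-2.337903)) = 2.963100; f(z_4) = 0.057891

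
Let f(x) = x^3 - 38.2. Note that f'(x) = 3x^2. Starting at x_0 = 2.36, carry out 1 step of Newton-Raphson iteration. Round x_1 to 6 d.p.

3.859554

Newton update: x ← x − f(x)/f'(x).
x_0 = 2.360000: f = -25.055744, f' = 16.708800 → x_1 = 2.360000 - (-25.055744)/(16.708800) = 3.859554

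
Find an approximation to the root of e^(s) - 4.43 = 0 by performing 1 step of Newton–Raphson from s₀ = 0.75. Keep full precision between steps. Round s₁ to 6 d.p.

1.842584

Newton update: s ← s − f(s)/f'(s).
f'(s) = e^(s)
s_0 = 0.750000: f = -2.313000, f' = 2.117000 → s_1 = 0.750000 - (-2.313000)/(2.117000) = 1.842584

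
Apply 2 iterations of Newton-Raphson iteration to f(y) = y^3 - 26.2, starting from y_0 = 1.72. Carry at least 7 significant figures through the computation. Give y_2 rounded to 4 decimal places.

3.2523

f'(y) = 3y^2
y_0 = 1.720000: f = -21.111552, f' = 8.875200 → y_1 = 1.720000 - (-21.111552)/(8.875200) = 4.098713
y_1 = 4.098713: f = 42.656108, f' = 50.398340 → y_2 = 4.098713 - (42.656108)/(50.398340) = 3.252334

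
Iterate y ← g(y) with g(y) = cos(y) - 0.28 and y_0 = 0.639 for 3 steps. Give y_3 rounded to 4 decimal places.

y_1 = g(0.639000) = 0.522693
y_2 = g(0.522693) = 0.586478
y_3 = g(0.586478) = 0.552895

0.5529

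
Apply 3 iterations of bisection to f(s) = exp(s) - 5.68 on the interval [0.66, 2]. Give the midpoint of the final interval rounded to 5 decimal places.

f(0.660000) = -3.745208, f(2.000000) = 1.709056 (opposite signs)
step 1: m = 1.330000, f(m) = -1.898957 < 0 → root in [1.330000, 2.000000]
step 2: m = 1.665000, f(m) = -0.394327 < 0 → root in [1.665000, 2.000000]
step 3: m = 1.832500, f(m) = 0.569491 > 0 → root in [1.665000, 1.832500]
Midpoint of [1.665000, 1.832500] = 1.748750

1.74875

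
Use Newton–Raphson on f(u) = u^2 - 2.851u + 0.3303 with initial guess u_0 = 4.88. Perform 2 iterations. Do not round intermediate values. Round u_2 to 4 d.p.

2.8434

f'(u) = 2u - 2.851
u_0 = 4.880000: f = 10.231820, f' = 6.909000 → u_1 = 4.880000 - (10.231820)/(6.909000) = 3.399059
u_1 = 3.399059: f = 2.193186, f' = 3.947118 → u_2 = 3.399059 - (2.193186)/(3.947118) = 2.843417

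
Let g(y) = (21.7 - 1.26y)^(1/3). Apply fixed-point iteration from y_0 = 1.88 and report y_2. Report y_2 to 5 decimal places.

y_1 = g(1.880000) = 2.683817
y_2 = g(2.683817) = 2.636103

2.63610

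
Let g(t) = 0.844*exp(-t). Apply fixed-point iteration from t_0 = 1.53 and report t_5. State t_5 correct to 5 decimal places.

0.48416

t_1 = g(1.530000) = 0.182756
t_2 = g(0.182756) = 0.703028
t_3 = g(0.703028) = 0.417851
t_4 = g(0.417851) = 0.555741
t_5 = g(0.555741) = 0.484158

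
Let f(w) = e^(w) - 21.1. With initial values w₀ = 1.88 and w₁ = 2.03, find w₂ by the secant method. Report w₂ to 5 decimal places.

3.93734

f(w_0) = -14.546495, f(w_1) = -13.485914
w_2 = 2.030000 - (-13.485914)·(2.030000 - 1.880000)/(-13.485914 - (-14.546495)) = 3.937338; f(w_2) = 30.181890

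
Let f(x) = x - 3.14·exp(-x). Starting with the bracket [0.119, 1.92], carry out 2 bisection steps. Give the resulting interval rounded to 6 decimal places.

f(0.119000) = -2.668716, f(1.920000) = 1.459654 (opposite signs)
step 1: m = 1.019500, f(m) = -0.113334 < 0 → root in [1.019500, 1.920000]
step 2: m = 1.469750, f(m) = 0.747603 > 0 → root in [1.019500, 1.469750]

[1.019500, 1.469750]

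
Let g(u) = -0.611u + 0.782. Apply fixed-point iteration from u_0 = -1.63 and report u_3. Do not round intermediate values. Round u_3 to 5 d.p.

u_1 = g(-1.630000) = 1.777930
u_2 = g(1.777930) = -0.304315
u_3 = g(-0.304315) = 0.967937

0.96794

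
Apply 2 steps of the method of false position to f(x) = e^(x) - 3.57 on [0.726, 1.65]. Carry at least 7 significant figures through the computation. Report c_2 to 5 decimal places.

f(0.726000) = -1.503203, f(1.650000) = 1.636980
step 1: c = 1.168318, f(c) = -0.353422 < 0 → new bracket [1.168318, 1.650000]
step 2: c = 1.253847, f(c) = -0.066204 < 0 → new bracket [1.253847, 1.650000]

1.25385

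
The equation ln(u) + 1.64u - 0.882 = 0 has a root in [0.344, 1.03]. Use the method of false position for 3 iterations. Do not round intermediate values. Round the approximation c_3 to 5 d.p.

f(0.344000) = -1.384954, f(1.030000) = 0.836759
step 1: c = 0.771633, f(c) = 0.124233 > 0 → new bracket [0.344000, 0.771633]
step 2: c = 0.736432, f(c) = 0.019809 > 0 → new bracket [0.344000, 0.736432]
step 3: c = 0.730898, f(c) = 0.003191 > 0 → new bracket [0.344000, 0.730898]

0.73090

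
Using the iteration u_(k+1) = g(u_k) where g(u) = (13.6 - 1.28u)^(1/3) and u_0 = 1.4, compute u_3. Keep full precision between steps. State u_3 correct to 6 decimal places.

2.209103

u_1 = g(1.400000) = 2.277152
u_2 = g(2.277152) = 2.202562
u_3 = g(2.202562) = 2.209103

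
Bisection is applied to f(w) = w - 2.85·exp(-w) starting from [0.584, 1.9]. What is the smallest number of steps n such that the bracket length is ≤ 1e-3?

11

Initial width b − a = 1.9 − 0.584 = 1.316000.
After n steps the width is (b−a)/2^n; need (b−a)/2^n ≤ 1e-3.
So n ≥ log₂(1.316000/1e-3) = log₂(1316.0000) ≈ 10.3619.
Hence n = 11.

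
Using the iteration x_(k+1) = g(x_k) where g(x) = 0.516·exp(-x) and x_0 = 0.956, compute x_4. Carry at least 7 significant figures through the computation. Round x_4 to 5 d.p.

x_1 = g(0.956000) = 0.198365
x_2 = g(0.198365) = 0.423157
x_3 = g(0.423157) = 0.337968
x_4 = g(0.337968) = 0.368021

0.36802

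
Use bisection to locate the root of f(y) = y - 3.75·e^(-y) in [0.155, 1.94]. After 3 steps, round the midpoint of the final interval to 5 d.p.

f(0.155000) = -3.056557, f(1.940000) = 1.401110 (opposite signs)
step 1: m = 1.047500, f(m) = -0.268051 < 0 → root in [1.047500, 1.940000]
step 2: m = 1.493750, f(m) = 0.651766 > 0 → root in [1.047500, 1.493750]
step 3: m = 1.270625, f(m) = 0.218164 > 0 → root in [1.047500, 1.270625]
Midpoint of [1.047500, 1.270625] = 1.159062

1.15906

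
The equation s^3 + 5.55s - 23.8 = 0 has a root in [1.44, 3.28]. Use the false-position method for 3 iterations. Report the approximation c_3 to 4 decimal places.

2.2256

f(1.440000) = -12.822016, f(3.280000) = 29.691552
step 1: c = 1.994941, f(c) = -4.788637 < 0 → new bracket [1.994941, 3.280000]
step 2: c = 2.173411, f(c) = -1.470998 < 0 → new bracket [2.173411, 3.280000]
step 3: c = 2.225646, f(c) = -0.422921 < 0 → new bracket [2.225646, 3.280000]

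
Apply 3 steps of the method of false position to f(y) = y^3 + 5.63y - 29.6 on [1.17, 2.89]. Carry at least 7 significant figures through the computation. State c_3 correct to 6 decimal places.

False-position update: c = (a·f(b) − b·f(a))/(f(b) − f(a)); replace the endpoint whose sign matches f(c).
f(1.170000) = -21.411287, f(2.890000) = 10.808269
step 1: c = 2.313014, f(c) = -4.203021 < 0 → new bracket [2.313014, 2.890000]
step 2: c = 2.474565, f(c) = -0.515271 < 0 → new bracket [2.474565, 2.890000]
step 3: c = 2.493469, f(c) = -0.058904 < 0 → new bracket [2.493469, 2.890000]

2.493469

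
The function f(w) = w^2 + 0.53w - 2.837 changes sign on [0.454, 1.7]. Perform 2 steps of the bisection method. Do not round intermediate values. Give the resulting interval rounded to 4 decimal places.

f(0.454000) = -2.390264, f(1.700000) = 0.954000 (opposite signs)
step 1: m = 1.077000, f(m) = -1.106261 < 0 → root in [1.077000, 1.700000]
step 2: m = 1.388500, f(m) = -0.173163 < 0 → root in [1.388500, 1.700000]

[1.3885, 1.7000]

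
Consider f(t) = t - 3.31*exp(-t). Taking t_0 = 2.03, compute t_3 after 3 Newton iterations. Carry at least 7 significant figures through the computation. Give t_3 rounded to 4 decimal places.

Newton update: t ← t − f(t)/f'(t).
f'(t) = 1 + 3.31*exp(-t)
t_0 = 2.030000: f = 1.595279, f' = 1.434721 → t_1 = 2.030000 - (1.595279)/(1.434721) = 0.918091
t_1 = 0.918091: f = -0.403529, f' = 2.321619 → t_2 = 0.918091 - (-0.403529)/(2.321619) = 1.091904
t_2 = 1.091904: f = -0.018856, f' = 2.110760 → t_3 = 1.091904 - (-0.018856)/(2.110760) = 1.100837

1.1008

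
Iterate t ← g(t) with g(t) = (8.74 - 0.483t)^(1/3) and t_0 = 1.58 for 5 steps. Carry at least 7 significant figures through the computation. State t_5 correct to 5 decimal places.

1.98174

t_1 = g(1.580000) = 1.998070
t_2 = g(1.998070) = 1.981066
t_3 = g(1.981066) = 1.981763
t_4 = g(1.981763) = 1.981734
t_5 = g(1.981734) = 1.981736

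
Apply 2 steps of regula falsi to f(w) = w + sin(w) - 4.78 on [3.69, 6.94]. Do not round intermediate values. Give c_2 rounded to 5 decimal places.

f(3.690000) = -1.611329, f(6.940000) = 2.770597
step 1: c = 4.885095, f(c) = -0.880028 < 0 → new bracket [4.885095, 6.940000]
step 2: c = 5.380455, f(c) = -0.184566 < 0 → new bracket [5.380455, 6.940000]

5.38046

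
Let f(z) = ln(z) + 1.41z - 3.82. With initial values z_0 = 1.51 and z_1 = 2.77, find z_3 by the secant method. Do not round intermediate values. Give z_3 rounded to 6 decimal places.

2.161578

f(z_0) = -1.278790, f(z_1) = 1.104547
z_2 = 2.770000 - (1.104547)·(2.770000 - 1.510000)/(1.104547 - (-1.278790)) = 2.186059; f(z_2) = 0.044443
z_3 = 2.186059 - (0.044443)·(2.186059 - 2.770000)/(0.044443 - (1.104547)) = 2.161578; f(z_3) = -0.001337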